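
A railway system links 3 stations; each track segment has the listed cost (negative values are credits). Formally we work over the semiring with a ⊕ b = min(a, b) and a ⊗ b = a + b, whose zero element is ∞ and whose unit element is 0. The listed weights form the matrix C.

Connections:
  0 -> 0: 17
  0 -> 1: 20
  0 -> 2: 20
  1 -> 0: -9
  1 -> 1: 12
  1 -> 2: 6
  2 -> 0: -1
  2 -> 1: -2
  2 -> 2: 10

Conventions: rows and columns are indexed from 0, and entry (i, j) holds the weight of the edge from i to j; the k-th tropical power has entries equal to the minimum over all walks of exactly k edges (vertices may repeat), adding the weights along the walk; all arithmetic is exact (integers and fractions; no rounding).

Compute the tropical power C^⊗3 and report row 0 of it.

C^⊗2:
  [11, 18, 26]
  [3, 4, 11]
  [-11, 8, 4]
C^⊗3:
  [9, 24, 24]
  [-5, 9, 10]
  [-1, 2, 9]
Answer: row 0 of C^⊗3 = [9, 24, 24]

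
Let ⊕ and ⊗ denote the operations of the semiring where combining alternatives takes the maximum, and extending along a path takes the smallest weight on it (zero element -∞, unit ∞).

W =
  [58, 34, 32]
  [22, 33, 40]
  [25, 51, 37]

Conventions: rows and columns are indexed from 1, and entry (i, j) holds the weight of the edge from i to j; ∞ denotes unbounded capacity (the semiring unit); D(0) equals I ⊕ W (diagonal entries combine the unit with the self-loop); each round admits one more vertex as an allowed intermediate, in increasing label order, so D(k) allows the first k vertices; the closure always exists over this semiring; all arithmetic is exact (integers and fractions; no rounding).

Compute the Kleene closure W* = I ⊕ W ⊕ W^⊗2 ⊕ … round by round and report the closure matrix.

D(0):
  [∞, 34, 32]
  [22, ∞, 40]
  [25, 51, ∞]
D(1):
  [∞, 34, 32]
  [22, ∞, 40]
  [25, 51, ∞]
D(2):
  [∞, 34, 34]
  [22, ∞, 40]
  [25, 51, ∞]
D(3):
  [∞, 34, 34]
  [25, ∞, 40]
  [25, 51, ∞]
Answer: W* = [[∞, 34, 34], [25, ∞, 40], [25, 51, ∞]]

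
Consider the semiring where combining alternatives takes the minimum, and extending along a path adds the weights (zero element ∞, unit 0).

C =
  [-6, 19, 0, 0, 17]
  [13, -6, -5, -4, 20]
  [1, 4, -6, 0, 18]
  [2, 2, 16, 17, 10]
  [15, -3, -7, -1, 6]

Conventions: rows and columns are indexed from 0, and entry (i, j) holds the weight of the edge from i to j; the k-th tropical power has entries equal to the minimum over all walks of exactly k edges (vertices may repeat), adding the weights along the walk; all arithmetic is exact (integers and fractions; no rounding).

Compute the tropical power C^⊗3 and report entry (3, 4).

C^⊗2:
  [-12, 2, -6, -6, 10]
  [-4, -12, -11, -10, 6]
  [-5, -2, -12, -6, 10]
  [-4, -4, -3, -2, 16]
  [-6, -9, -13, -7, 9]
C^⊗3:
  [-18, -4, -12, -12, 4]
  [-10, -18, -17, -16, 0]
  [-11, -8, -18, -12, 4]
  [-10, -10, -9, -8, 8]
  [-12, -15, -19, -13, 3]
Key observation: the optimum is the walk 3->1->3->4, with weight 2 + (-4) + 10 = 8.
Optimal value attained by: walk 3->1->3->4.
Answer: (C^⊗3)[3][4] = 8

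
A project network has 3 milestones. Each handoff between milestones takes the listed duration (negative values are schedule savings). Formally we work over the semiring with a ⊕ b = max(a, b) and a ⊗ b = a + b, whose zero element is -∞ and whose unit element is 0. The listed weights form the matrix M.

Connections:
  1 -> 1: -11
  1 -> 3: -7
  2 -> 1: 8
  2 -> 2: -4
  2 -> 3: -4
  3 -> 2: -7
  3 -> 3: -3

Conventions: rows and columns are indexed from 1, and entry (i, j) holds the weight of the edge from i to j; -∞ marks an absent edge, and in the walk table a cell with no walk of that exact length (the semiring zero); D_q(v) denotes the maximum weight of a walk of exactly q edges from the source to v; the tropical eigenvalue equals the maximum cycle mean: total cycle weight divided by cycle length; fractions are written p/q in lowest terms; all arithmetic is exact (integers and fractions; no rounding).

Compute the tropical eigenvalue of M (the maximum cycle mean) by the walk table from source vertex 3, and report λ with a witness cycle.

q=0: [-∞, -∞, 0]
q=1: [-∞, -7, -3]
q=2: [1, -10, -6]
q=3: [-2, -13, -6]
Optimal cycle mean attained by: cycle 1->3->2->1, total (-7) + (-7) + 8, length 3.
Answer: λ = -2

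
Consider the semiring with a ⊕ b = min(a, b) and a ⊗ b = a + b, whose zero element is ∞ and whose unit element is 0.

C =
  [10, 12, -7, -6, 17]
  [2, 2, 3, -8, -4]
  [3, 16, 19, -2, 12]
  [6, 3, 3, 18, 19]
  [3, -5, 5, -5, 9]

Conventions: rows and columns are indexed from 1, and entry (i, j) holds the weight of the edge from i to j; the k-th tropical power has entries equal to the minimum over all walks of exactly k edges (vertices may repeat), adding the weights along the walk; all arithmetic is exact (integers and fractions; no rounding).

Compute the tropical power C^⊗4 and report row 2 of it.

C^⊗2:
  [-4, -3, -3, -9, 5]
  [-2, -9, -5, -9, -2]
  [4, 1, -4, -3, 12]
  [5, 5, -1, -5, -1]
  [-3, -3, -4, -13, -9]
C^⊗3:
  [-3, -6, -11, -11, -7]
  [-7, -7, -9, -17, -13]
  [-1, 0, -3, -7, -3]
  [1, -6, -2, -6, 1]
  [-7, -14, -10, -14, -7]
C^⊗4:
  [-8, -12, -10, -14, -10]
  [-11, -18, -14, -18, -11]
  [-1, -8, -8, -8, -4]
  [-4, -4, -6, -14, -10]
  [-12, -12, -14, -22, -18]
Answer: row 2 of C^⊗4 = [-11, -18, -14, -18, -11]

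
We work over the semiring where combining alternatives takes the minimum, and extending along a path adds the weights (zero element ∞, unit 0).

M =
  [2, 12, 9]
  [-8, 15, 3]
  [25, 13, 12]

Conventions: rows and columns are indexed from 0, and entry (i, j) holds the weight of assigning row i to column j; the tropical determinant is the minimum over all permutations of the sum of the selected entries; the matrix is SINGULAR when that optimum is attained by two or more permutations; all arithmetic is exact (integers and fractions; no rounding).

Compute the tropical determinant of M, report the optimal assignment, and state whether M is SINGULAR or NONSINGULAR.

σ = (0, 1, 2): 2 + 15 + 12 = 29
σ = (0, 2, 1): 2 + 3 + 13 = 18
σ = (1, 0, 2): 12 + (-8) + 12 = 16
σ = (1, 2, 0): 12 + 3 + 25 = 40
σ = (2, 0, 1): 9 + (-8) + 13 = 14
σ = (2, 1, 0): 9 + 15 + 25 = 49
Optimal value attained by: σ = (2, 0, 1).
Answer: det⊕(M) = 14; verdict: NONSINGULAR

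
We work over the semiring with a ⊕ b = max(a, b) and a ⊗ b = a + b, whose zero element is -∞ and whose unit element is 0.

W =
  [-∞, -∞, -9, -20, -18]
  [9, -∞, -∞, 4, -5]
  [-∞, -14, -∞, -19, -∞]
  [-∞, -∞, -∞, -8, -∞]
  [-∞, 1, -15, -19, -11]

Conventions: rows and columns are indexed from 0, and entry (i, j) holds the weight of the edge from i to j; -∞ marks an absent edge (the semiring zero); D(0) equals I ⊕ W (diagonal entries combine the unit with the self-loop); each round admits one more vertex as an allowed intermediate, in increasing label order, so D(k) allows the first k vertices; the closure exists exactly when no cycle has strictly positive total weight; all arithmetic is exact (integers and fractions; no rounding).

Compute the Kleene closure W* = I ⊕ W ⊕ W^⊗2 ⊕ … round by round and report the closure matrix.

D(0):
  [0, -∞, -9, -20, -18]
  [9, 0, -∞, 4, -5]
  [-∞, -14, 0, -19, -∞]
  [-∞, -∞, -∞, 0, -∞]
  [-∞, 1, -15, -19, 0]
D(1):
  [0, -∞, -9, -20, -18]
  [9, 0, 0, 4, -5]
  [-∞, -14, 0, -19, -∞]
  [-∞, -∞, -∞, 0, -∞]
  [-∞, 1, -15, -19, 0]
D(2):
  [0, -∞, -9, -20, -18]
  [9, 0, 0, 4, -5]
  [-5, -14, 0, -10, -19]
  [-∞, -∞, -∞, 0, -∞]
  [10, 1, 1, 5, 0]
D(3):
  [0, -23, -9, -19, -18]
  [9, 0, 0, 4, -5]
  [-5, -14, 0, -10, -19]
  [-∞, -∞, -∞, 0, -∞]
  [10, 1, 1, 5, 0]
D(4):
  [0, -23, -9, -19, -18]
  [9, 0, 0, 4, -5]
  [-5, -14, 0, -10, -19]
  [-∞, -∞, -∞, 0, -∞]
  [10, 1, 1, 5, 0]
D(5):
  [0, -17, -9, -13, -18]
  [9, 0, 0, 4, -5]
  [-5, -14, 0, -10, -19]
  [-∞, -∞, -∞, 0, -∞]
  [10, 1, 1, 5, 0]
Answer: W* = [[0, -17, -9, -13, -18], [9, 0, 0, 4, -5], [-5, -14, 0, -10, -19], [-∞, -∞, -∞, 0, -∞], [10, 1, 1, 5, 0]]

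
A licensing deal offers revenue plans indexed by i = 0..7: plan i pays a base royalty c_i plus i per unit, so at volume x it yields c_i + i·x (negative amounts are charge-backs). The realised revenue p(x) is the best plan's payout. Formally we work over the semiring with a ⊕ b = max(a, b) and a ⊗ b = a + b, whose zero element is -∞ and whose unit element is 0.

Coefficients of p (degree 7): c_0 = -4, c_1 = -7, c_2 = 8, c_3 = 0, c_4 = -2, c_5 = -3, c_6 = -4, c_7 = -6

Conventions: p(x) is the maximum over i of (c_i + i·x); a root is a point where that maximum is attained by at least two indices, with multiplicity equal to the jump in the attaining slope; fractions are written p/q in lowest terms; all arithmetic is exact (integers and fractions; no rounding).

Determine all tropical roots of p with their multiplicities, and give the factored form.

hull edge (i=0, c=-4) to (i=2, c=8): slope 6, span 2
hull edge (i=2, c=8) to (i=7, c=-6): slope -14/5, span 5
Factored form: p(x) = -6 ⊗ (x ⊕ (-6)) ⊗ (x ⊕ (-6)) ⊗ (x ⊕ 14/5) ⊗ (x ⊕ 14/5) ⊗ (x ⊕ 14/5) ⊗ (x ⊕ 14/5) ⊗ (x ⊕ 14/5)
Answer: roots = -6 (mult 2), 14/5 (mult 5)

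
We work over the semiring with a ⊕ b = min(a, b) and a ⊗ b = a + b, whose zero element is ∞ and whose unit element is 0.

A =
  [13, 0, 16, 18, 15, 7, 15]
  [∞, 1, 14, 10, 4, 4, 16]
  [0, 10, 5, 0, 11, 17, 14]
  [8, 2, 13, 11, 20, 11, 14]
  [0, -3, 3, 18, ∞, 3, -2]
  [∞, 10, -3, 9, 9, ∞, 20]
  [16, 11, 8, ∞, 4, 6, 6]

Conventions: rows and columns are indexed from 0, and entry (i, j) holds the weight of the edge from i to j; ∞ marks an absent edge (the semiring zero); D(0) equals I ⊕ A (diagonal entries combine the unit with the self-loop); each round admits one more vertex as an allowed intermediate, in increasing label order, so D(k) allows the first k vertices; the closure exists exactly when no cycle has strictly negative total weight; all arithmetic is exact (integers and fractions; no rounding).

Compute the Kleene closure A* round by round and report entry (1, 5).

D(0):
  [0, 0, 16, 18, 15, 7, 15]
  [∞, 0, 14, 10, 4, 4, 16]
  [0, 10, 0, 0, 11, 17, 14]
  [8, 2, 13, 0, 20, 11, 14]
  [0, -3, 3, 18, 0, 3, -2]
  [∞, 10, -3, 9, 9, 0, 20]
  [16, 11, 8, ∞, 4, 6, 0]
D(1):
  [0, 0, 16, 18, 15, 7, 15]
  [∞, 0, 14, 10, 4, 4, 16]
  [0, 0, 0, 0, 11, 7, 14]
  [8, 2, 13, 0, 20, 11, 14]
  [0, -3, 3, 18, 0, 3, -2]
  [∞, 10, -3, 9, 9, 0, 20]
  [16, 11, 8, 34, 4, 6, 0]
D(2):
  [0, 0, 14, 10, 4, 4, 15]
  [∞, 0, 14, 10, 4, 4, 16]
  [0, 0, 0, 0, 4, 4, 14]
  [8, 2, 13, 0, 6, 6, 14]
  [0, -3, 3, 7, 0, 1, -2]
  [∞, 10, -3, 9, 9, 0, 20]
  [16, 11, 8, 21, 4, 6, 0]
D(3):
  [0, 0, 14, 10, 4, 4, 15]
  [14, 0, 14, 10, 4, 4, 16]
  [0, 0, 0, 0, 4, 4, 14]
  [8, 2, 13, 0, 6, 6, 14]
  [0, -3, 3, 3, 0, 1, -2]
  [-3, -3, -3, -3, 1, 0, 11]
  [8, 8, 8, 8, 4, 6, 0]
D(4):
  [0, 0, 14, 10, 4, 4, 15]
  [14, 0, 14, 10, 4, 4, 16]
  [0, 0, 0, 0, 4, 4, 14]
  [8, 2, 13, 0, 6, 6, 14]
  [0, -3, 3, 3, 0, 1, -2]
  [-3, -3, -3, -3, 1, 0, 11]
  [8, 8, 8, 8, 4, 6, 0]
D(5):
  [0, 0, 7, 7, 4, 4, 2]
  [4, 0, 7, 7, 4, 4, 2]
  [0, 0, 0, 0, 4, 4, 2]
  [6, 2, 9, 0, 6, 6, 4]
  [0, -3, 3, 3, 0, 1, -2]
  [-3, -3, -3, -3, 1, 0, -1]
  [4, 1, 7, 7, 4, 5, 0]
D(6):
  [0, 0, 1, 1, 4, 4, 2]
  [1, 0, 1, 1, 4, 4, 2]
  [0, 0, 0, 0, 4, 4, 2]
  [3, 2, 3, 0, 6, 6, 4]
  [-2, -3, -2, -2, 0, 1, -2]
  [-3, -3, -3, -3, 1, 0, -1]
  [2, 1, 2, 2, 4, 5, 0]
D(7):
  [0, 0, 1, 1, 4, 4, 2]
  [1, 0, 1, 1, 4, 4, 2]
  [0, 0, 0, 0, 4, 4, 2]
  [3, 2, 3, 0, 6, 6, 4]
  [-2, -3, -2, -2, 0, 1, -2]
  [-3, -3, -3, -3, 1, 0, -1]
  [2, 1, 2, 2, 4, 5, 0]
Answer: A*[1][5] = 4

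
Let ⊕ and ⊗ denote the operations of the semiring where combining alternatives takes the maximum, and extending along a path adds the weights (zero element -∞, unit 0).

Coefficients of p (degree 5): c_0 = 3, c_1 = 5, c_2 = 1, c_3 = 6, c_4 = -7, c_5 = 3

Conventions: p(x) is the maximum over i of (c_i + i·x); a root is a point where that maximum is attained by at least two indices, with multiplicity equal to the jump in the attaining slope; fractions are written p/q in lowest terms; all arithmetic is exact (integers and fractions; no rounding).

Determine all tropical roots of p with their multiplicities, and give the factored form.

hull edge (i=0, c=3) to (i=1, c=5): slope 2, span 1
hull edge (i=1, c=5) to (i=3, c=6): slope 1/2, span 2
hull edge (i=3, c=6) to (i=5, c=3): slope -3/2, span 2
Factored form: p(x) = 3 ⊗ (x ⊕ (-2)) ⊗ (x ⊕ (-1/2)) ⊗ (x ⊕ (-1/2)) ⊗ (x ⊕ 3/2) ⊗ (x ⊕ 3/2)
Answer: roots = -2 (mult 1), -1/2 (mult 2), 3/2 (mult 2)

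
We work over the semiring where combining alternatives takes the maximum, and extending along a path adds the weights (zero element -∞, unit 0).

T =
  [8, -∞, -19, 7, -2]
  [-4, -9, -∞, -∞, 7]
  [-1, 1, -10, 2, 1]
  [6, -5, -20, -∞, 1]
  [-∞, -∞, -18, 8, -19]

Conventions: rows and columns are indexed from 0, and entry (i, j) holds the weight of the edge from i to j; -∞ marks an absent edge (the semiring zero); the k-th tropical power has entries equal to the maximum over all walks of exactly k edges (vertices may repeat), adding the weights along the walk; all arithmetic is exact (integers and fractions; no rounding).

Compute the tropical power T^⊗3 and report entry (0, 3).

T^⊗2:
  [16, 2, -11, 15, 8]
  [4, -18, -11, 15, -2]
  [8, -3, -17, 9, 8]
  [14, -14, -13, 13, 4]
  [14, 3, -12, -11, 9]
T^⊗3:
  [24, 10, -3, 23, 16]
  [21, 10, -5, 11, 16]
  [16, 4, -10, 16, 10]
  [22, 8, -5, 21, 14]
  [22, -6, -5, 21, 12]
Key observation: the optimum is the walk 0->0->0->3, with weight 8 + 8 + 7 = 23.
Optimal value attained by: walk 0->0->0->3.
Answer: (T^⊗3)[0][3] = 23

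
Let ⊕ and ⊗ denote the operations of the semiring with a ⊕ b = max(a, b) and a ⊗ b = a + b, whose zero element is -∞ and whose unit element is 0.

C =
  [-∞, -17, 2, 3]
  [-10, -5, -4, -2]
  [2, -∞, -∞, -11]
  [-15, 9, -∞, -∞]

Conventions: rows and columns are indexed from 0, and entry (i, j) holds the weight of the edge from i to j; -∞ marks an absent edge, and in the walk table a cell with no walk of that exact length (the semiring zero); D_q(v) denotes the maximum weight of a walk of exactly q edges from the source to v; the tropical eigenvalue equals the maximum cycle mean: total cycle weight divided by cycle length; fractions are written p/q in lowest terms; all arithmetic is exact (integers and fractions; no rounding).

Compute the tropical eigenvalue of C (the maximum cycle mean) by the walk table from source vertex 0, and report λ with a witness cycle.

q=0: [0, -∞, -∞, -∞]
q=1: [-∞, -17, 2, 3]
q=2: [4, 12, -21, -9]
q=3: [2, 7, 8, 10]
q=4: [10, 19, 4, 5]
Optimal cycle mean attained by: cycle 1->3->1, total (-2) + 9, length 2.
Answer: λ = 7/2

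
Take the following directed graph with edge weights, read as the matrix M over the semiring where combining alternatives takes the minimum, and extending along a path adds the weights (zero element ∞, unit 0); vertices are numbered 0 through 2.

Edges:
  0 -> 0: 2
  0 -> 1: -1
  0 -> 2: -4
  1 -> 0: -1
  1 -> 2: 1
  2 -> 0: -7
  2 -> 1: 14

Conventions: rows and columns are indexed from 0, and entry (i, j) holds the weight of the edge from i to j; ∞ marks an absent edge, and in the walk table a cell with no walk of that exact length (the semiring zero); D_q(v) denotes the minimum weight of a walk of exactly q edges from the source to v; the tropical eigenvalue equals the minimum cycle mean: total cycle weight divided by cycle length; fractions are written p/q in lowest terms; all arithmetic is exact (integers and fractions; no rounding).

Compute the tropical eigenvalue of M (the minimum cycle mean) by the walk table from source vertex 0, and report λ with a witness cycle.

q=0: [0, ∞, ∞]
q=1: [2, -1, -4]
q=2: [-11, 1, -2]
q=3: [-9, -12, -15]
Optimal cycle mean attained by: cycle 0->2->0, total (-4) + (-7), length 2.
Answer: λ = -11/2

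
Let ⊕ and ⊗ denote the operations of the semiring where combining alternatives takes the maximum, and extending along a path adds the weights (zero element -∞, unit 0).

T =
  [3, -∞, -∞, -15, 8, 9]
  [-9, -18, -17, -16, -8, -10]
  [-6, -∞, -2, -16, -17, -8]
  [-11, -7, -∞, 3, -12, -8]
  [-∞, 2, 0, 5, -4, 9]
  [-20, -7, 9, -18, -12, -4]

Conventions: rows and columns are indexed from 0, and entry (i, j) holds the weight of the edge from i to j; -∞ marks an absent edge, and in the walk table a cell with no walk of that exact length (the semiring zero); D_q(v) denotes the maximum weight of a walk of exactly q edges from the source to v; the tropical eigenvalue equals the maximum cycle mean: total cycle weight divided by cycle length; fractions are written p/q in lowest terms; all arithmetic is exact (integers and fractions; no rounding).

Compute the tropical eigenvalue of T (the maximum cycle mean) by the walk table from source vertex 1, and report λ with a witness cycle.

q=0: [-∞, 0, -∞, -∞, -∞, -∞]
q=1: [-9, -18, -17, -16, -8, -10]
q=2: [-6, -6, -1, -3, -1, 1]
q=3: [-3, 1, 10, 4, 2, 8]
q=4: [4, 4, 17, 7, 5, 11]
q=5: [11, 7, 20, 10, 12, 14]
q=6: [14, 14, 23, 17, 19, 21]
Optimal cycle mean attained by: cycle 0->4->5->2->0, total 8 + 9 + 9 + (-6), length 4.
Answer: λ = 5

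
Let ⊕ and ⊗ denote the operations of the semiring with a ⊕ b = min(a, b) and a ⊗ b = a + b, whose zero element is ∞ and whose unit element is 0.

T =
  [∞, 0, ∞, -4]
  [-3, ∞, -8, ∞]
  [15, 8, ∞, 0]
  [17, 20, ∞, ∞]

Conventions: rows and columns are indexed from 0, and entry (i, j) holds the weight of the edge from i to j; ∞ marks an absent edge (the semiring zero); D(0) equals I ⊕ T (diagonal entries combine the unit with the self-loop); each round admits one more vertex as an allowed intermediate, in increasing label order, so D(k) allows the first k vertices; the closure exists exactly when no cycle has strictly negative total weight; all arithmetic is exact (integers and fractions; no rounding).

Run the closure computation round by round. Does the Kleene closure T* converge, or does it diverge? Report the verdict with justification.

D(0):
  [0, 0, ∞, -4]
  [-3, 0, -8, ∞]
  [15, 8, 0, 0]
  [17, 20, ∞, 0]
Detection: at round 1, diagonal entry (1, 1) turns strictly negative.
Key observation: the cycle 1->0->1 has total weight (-3) + 0, which is strictly negative.
Answer: DIVERGES — negative cycle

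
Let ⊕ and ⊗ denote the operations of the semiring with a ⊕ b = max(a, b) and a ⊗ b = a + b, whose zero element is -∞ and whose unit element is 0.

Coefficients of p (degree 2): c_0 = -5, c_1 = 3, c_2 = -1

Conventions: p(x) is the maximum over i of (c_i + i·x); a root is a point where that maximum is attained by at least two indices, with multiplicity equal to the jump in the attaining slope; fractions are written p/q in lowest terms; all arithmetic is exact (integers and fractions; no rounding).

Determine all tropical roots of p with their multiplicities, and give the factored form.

hull edge (i=0, c=-5) to (i=1, c=3): slope 8, span 1
hull edge (i=1, c=3) to (i=2, c=-1): slope -4, span 1
Factored form: p(x) = -1 ⊗ (x ⊕ (-8)) ⊗ (x ⊕ 4)
Answer: roots = -8 (mult 1), 4 (mult 1)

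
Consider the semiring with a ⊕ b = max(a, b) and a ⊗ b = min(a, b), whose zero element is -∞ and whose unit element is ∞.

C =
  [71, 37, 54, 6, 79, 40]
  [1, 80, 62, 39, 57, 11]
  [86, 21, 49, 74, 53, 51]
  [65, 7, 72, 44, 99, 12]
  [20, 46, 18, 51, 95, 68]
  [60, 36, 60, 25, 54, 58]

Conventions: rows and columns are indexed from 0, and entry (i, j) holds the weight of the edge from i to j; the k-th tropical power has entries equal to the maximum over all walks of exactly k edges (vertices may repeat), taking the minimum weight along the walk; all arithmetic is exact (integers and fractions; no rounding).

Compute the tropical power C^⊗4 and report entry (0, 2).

C^⊗2:
  [71, 46, 54, 54, 79, 68]
  [62, 80, 62, 62, 57, 57]
  [71, 46, 72, 51, 79, 53]
  [72, 46, 54, 72, 95, 68]
  [60, 46, 60, 51, 95, 68]
  [60, 46, 58, 60, 60, 58]
C^⊗3:
  [71, 46, 60, 54, 79, 68]
  [62, 80, 62, 62, 62, 57]
  [72, 46, 54, 72, 79, 68]
  [71, 46, 72, 54, 95, 68]
  [60, 46, 60, 60, 95, 68]
  [60, 46, 60, 58, 60, 60]
C^⊗4:
  [71, 46, 60, 60, 79, 68]
  [62, 80, 62, 62, 62, 62]
  [71, 46, 72, 54, 79, 68]
  [72, 46, 60, 72, 95, 68]
  [60, 46, 60, 60, 95, 68]
  [60, 46, 60, 60, 60, 60]
Key observation: the optimum is the walk 0->0->4->5->2, with weight 71 min 79 min 68 min 60 = 60.
Optimal value attained by: walk 0->0->4->5->2.
Answer: (C^⊗4)[0][2] = 60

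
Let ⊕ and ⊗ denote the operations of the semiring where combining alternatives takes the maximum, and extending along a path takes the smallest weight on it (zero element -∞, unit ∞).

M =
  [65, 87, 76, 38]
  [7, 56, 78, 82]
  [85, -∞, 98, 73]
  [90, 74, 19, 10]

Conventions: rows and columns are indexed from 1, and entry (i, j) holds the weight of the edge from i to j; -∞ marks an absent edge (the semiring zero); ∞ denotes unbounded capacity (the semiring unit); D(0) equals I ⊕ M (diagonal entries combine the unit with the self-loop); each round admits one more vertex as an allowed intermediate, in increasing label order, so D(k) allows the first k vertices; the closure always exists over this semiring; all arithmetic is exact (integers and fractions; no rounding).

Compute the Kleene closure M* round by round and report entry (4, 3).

D(0):
  [∞, 87, 76, 38]
  [7, ∞, 78, 82]
  [85, -∞, ∞, 73]
  [90, 74, 19, ∞]
D(1):
  [∞, 87, 76, 38]
  [7, ∞, 78, 82]
  [85, 85, ∞, 73]
  [90, 87, 76, ∞]
D(2):
  [∞, 87, 78, 82]
  [7, ∞, 78, 82]
  [85, 85, ∞, 82]
  [90, 87, 78, ∞]
D(3):
  [∞, 87, 78, 82]
  [78, ∞, 78, 82]
  [85, 85, ∞, 82]
  [90, 87, 78, ∞]
D(4):
  [∞, 87, 78, 82]
  [82, ∞, 78, 82]
  [85, 85, ∞, 82]
  [90, 87, 78, ∞]
Answer: M*[4][3] = 78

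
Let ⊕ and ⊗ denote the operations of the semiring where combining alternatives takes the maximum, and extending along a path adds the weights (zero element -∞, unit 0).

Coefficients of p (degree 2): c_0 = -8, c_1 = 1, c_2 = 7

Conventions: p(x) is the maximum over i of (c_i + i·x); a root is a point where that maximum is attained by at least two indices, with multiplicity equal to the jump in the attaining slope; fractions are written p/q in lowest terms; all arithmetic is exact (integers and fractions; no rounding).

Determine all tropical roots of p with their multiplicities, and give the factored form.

hull edge (i=0, c=-8) to (i=1, c=1): slope 9, span 1
hull edge (i=1, c=1) to (i=2, c=7): slope 6, span 1
Factored form: p(x) = 7 ⊗ (x ⊕ (-9)) ⊗ (x ⊕ (-6))
Answer: roots = -9 (mult 1), -6 (mult 1)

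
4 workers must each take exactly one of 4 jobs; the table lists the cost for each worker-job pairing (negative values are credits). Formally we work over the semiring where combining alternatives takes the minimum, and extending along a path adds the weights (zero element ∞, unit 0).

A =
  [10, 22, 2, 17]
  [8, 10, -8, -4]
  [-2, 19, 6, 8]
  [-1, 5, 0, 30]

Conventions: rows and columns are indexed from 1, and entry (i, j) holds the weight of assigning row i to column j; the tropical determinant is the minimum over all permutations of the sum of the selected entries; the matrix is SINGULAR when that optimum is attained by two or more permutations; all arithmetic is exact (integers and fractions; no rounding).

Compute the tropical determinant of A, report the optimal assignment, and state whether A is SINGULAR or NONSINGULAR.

σ = (1, 2, 3, 4): 10 + 10 + 6 + 30 = 56
σ = (1, 2, 4, 3): 10 + 10 + 8 + 0 = 28
σ = (1, 3, 2, 4): 10 + (-8) + 19 + 30 = 51
σ = (1, 3, 4, 2): 10 + (-8) + 8 + 5 = 15
σ = (1, 4, 2, 3): 10 + (-4) + 19 + 0 = 25
σ = (1, 4, 3, 2): 10 + (-4) + 6 + 5 = 17
σ = (2, 1, 3, 4): 22 + 8 + 6 + 30 = 66
σ = (2, 1, 4, 3): 22 + 8 + 8 + 0 = 38
σ = (2, 3, 1, 4): 22 + (-8) + (-2) + 30 = 42
σ = (2, 3, 4, 1): 22 + (-8) + 8 + (-1) = 21
σ = (2, 4, 1, 3): 22 + (-4) + (-2) + 0 = 16
σ = (2, 4, 3, 1): 22 + (-4) + 6 + (-1) = 23
σ = (3, 1, 2, 4): 2 + 8 + 19 + 30 = 59
σ = (3, 1, 4, 2): 2 + 8 + 8 + 5 = 23
σ = (3, 2, 1, 4): 2 + 10 + (-2) + 30 = 40
σ = (3, 2, 4, 1): 2 + 10 + 8 + (-1) = 19
σ = (3, 4, 1, 2): 2 + (-4) + (-2) + 5 = 1
σ = (3, 4, 2, 1): 2 + (-4) + 19 + (-1) = 16
σ = (4, 1, 2, 3): 17 + 8 + 19 + 0 = 44
σ = (4, 1, 3, 2): 17 + 8 + 6 + 5 = 36
σ = (4, 2, 1, 3): 17 + 10 + (-2) + 0 = 25
σ = (4, 2, 3, 1): 17 + 10 + 6 + (-1) = 32
σ = (4, 3, 1, 2): 17 + (-8) + (-2) + 5 = 12
σ = (4, 3, 2, 1): 17 + (-8) + 19 + (-1) = 27
Optimal value attained by: σ = (3, 4, 1, 2).
Answer: det⊕(A) = 1; verdict: NONSINGULAR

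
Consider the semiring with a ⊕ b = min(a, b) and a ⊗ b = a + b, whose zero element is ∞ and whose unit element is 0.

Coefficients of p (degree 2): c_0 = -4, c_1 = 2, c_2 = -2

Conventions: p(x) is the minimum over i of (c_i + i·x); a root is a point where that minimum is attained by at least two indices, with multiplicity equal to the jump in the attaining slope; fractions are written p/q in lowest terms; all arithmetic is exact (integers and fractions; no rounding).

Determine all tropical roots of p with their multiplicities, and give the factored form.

hull edge (i=0, c=-4) to (i=2, c=-2): slope 1, span 2
Factored form: p(x) = -2 ⊗ (x ⊕ (-1)) ⊗ (x ⊕ (-1))
Answer: roots = -1 (mult 2)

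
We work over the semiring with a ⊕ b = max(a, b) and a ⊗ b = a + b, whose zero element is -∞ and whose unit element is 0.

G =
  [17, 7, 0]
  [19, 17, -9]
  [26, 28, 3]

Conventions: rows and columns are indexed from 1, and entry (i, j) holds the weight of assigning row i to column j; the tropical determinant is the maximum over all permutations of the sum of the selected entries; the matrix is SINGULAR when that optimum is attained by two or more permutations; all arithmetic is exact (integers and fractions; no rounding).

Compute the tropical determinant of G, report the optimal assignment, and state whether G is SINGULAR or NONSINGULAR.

σ = (1, 2, 3): 17 + 17 + 3 = 37
σ = (1, 3, 2): 17 + (-9) + 28 = 36
σ = (2, 1, 3): 7 + 19 + 3 = 29
σ = (2, 3, 1): 7 + (-9) + 26 = 24
σ = (3, 1, 2): 0 + 19 + 28 = 47
σ = (3, 2, 1): 0 + 17 + 26 = 43
Optimal value attained by: σ = (3, 1, 2).
Answer: det⊕(G) = 47; verdict: NONSINGULAR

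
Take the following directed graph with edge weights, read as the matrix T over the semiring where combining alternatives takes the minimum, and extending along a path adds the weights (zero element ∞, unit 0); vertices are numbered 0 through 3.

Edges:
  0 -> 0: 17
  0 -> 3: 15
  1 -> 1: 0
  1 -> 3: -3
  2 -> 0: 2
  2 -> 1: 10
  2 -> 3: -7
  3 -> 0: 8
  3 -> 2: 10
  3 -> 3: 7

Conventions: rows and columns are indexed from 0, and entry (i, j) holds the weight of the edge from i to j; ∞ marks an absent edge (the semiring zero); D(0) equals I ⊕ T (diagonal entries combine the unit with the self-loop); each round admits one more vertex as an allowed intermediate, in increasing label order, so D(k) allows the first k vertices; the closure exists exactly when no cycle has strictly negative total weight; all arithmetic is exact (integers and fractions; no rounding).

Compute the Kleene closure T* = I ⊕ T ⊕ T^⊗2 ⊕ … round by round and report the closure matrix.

D(0):
  [0, ∞, ∞, 15]
  [∞, 0, ∞, -3]
  [2, 10, 0, -7]
  [8, ∞, 10, 0]
D(1):
  [0, ∞, ∞, 15]
  [∞, 0, ∞, -3]
  [2, 10, 0, -7]
  [8, ∞, 10, 0]
D(2):
  [0, ∞, ∞, 15]
  [∞, 0, ∞, -3]
  [2, 10, 0, -7]
  [8, ∞, 10, 0]
D(3):
  [0, ∞, ∞, 15]
  [∞, 0, ∞, -3]
  [2, 10, 0, -7]
  [8, 20, 10, 0]
D(4):
  [0, 35, 25, 15]
  [5, 0, 7, -3]
  [1, 10, 0, -7]
  [8, 20, 10, 0]
Answer: T* = [[0, 35, 25, 15], [5, 0, 7, -3], [1, 10, 0, -7], [8, 20, 10, 0]]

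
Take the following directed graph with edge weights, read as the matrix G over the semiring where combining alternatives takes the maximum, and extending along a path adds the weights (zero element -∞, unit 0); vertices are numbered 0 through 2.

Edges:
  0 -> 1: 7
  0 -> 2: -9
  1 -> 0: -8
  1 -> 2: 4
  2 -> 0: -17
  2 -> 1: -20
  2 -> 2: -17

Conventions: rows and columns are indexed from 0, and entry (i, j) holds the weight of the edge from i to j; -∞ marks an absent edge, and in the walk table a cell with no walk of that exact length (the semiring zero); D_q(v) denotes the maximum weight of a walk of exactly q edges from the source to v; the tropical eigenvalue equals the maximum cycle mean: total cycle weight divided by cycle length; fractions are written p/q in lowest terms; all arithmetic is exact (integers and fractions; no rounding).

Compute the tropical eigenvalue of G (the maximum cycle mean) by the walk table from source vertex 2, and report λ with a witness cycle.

q=0: [-∞, -∞, 0]
q=1: [-17, -20, -17]
q=2: [-28, -10, -16]
q=3: [-18, -21, -6]
Optimal cycle mean attained by: cycle 0->1->0, total 7 + (-8), length 2.
Answer: λ = -1/2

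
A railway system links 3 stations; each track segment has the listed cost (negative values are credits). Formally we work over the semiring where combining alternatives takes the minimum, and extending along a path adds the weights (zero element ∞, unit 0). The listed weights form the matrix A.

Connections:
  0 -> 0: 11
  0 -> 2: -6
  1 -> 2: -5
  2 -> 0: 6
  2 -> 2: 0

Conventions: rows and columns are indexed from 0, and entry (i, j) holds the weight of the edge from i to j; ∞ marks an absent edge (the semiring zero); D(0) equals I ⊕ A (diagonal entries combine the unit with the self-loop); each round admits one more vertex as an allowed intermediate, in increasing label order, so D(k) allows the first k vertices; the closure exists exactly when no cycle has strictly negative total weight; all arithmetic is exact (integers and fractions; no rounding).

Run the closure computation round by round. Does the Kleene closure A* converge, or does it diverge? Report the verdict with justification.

D(0):
  [0, ∞, -6]
  [∞, 0, -5]
  [6, ∞, 0]
D(1):
  [0, ∞, -6]
  [∞, 0, -5]
  [6, ∞, 0]
D(2):
  [0, ∞, -6]
  [∞, 0, -5]
  [6, ∞, 0]
D(3):
  [0, ∞, -6]
  [1, 0, -5]
  [6, ∞, 0]
Key observation: every diagonal entry stays at the unit through all rounds, so no improving cycle exists.
Answer: CONVERGES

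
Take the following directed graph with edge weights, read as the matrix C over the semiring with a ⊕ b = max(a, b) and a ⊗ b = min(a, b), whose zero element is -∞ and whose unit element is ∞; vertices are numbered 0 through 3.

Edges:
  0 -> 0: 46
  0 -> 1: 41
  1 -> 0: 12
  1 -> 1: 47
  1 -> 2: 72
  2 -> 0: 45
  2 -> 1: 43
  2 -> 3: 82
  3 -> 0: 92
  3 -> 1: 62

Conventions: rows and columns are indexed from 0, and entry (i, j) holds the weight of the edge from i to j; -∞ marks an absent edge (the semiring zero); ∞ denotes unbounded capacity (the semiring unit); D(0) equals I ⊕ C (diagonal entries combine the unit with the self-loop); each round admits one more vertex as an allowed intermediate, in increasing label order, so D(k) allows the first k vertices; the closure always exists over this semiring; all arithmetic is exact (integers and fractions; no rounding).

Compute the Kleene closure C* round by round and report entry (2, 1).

D(0):
  [∞, 41, -∞, -∞]
  [12, ∞, 72, -∞]
  [45, 43, ∞, 82]
  [92, 62, -∞, ∞]
D(1):
  [∞, 41, -∞, -∞]
  [12, ∞, 72, -∞]
  [45, 43, ∞, 82]
  [92, 62, -∞, ∞]
D(2):
  [∞, 41, 41, -∞]
  [12, ∞, 72, -∞]
  [45, 43, ∞, 82]
  [92, 62, 62, ∞]
D(3):
  [∞, 41, 41, 41]
  [45, ∞, 72, 72]
  [45, 43, ∞, 82]
  [92, 62, 62, ∞]
D(4):
  [∞, 41, 41, 41]
  [72, ∞, 72, 72]
  [82, 62, ∞, 82]
  [92, 62, 62, ∞]
Answer: C*[2][1] = 62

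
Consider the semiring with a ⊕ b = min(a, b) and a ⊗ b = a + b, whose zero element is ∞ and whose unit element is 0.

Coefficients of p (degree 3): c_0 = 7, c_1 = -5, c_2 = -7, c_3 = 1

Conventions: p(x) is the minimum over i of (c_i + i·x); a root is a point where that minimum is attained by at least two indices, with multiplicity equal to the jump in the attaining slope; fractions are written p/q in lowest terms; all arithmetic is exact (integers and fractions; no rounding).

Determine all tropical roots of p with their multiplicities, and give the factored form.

hull edge (i=0, c=7) to (i=1, c=-5): slope -12, span 1
hull edge (i=1, c=-5) to (i=2, c=-7): slope -2, span 1
hull edge (i=2, c=-7) to (i=3, c=1): slope 8, span 1
Factored form: p(x) = 1 ⊗ (x ⊕ (-8)) ⊗ (x ⊕ 2) ⊗ (x ⊕ 12)
Answer: roots = -8 (mult 1), 2 (mult 1), 12 (mult 1)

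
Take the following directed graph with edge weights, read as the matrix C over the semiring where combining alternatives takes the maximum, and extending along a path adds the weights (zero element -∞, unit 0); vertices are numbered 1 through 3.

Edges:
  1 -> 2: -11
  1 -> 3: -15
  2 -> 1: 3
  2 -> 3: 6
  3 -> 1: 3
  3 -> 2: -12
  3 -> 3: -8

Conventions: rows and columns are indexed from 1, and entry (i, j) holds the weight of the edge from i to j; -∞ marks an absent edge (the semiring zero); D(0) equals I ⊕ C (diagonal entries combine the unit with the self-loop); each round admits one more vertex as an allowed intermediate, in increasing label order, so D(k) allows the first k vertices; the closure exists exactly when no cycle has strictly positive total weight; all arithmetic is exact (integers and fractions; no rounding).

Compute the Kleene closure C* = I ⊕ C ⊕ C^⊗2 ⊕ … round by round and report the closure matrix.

D(0):
  [0, -11, -15]
  [3, 0, 6]
  [3, -12, 0]
D(1):
  [0, -11, -15]
  [3, 0, 6]
  [3, -8, 0]
D(2):
  [0, -11, -5]
  [3, 0, 6]
  [3, -8, 0]
D(3):
  [0, -11, -5]
  [9, 0, 6]
  [3, -8, 0]
Answer: C* = [[0, -11, -5], [9, 0, 6], [3, -8, 0]]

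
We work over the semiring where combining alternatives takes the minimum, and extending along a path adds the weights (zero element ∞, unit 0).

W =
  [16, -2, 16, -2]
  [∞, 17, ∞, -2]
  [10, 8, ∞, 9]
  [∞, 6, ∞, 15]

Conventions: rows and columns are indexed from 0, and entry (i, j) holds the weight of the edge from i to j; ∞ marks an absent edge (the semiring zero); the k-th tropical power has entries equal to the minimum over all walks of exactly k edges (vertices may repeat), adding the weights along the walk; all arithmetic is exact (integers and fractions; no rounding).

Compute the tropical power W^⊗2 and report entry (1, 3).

W^⊗2:
  [26, 4, 32, -4]
  [∞, 4, ∞, 13]
  [26, 8, 26, 6]
  [∞, 21, ∞, 4]
Key observation: the optimum is the walk 1->3->3, with weight (-2) + 15 = 13.
Optimal value attained by: walk 1->3->3.
Answer: (W^⊗2)[1][3] = 13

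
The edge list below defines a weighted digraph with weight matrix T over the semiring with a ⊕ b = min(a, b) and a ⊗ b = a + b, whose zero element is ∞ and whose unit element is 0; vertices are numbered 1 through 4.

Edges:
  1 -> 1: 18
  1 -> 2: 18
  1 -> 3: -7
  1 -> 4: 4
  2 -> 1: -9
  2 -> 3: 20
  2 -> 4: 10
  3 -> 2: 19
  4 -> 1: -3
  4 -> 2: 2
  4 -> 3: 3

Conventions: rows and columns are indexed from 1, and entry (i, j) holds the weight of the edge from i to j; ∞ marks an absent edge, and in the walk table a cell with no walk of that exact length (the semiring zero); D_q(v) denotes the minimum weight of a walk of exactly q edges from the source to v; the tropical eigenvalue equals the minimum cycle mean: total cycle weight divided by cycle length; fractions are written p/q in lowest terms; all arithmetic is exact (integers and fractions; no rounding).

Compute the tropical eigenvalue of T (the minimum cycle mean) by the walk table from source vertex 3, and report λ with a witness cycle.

q=0: [∞, ∞, 0, ∞]
q=1: [∞, 19, ∞, ∞]
q=2: [10, ∞, 39, 29]
q=3: [26, 28, 3, 14]
q=4: [11, 16, 17, 30]
Optimal cycle mean attained by: cycle 1->4->2->1, total 4 + 2 + (-9), length 3.
Answer: λ = -1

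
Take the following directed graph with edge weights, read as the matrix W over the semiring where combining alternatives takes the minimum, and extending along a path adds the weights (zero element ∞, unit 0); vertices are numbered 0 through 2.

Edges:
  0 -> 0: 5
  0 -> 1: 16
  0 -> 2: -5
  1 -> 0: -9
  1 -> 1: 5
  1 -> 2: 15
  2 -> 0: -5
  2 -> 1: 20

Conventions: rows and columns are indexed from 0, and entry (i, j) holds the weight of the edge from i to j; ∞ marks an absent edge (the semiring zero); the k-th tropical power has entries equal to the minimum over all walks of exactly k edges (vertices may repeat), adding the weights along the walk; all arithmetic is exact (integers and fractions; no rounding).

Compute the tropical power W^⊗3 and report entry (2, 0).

W^⊗2:
  [-10, 15, 0]
  [-4, 7, -14]
  [0, 11, -10]
W^⊗3:
  [-5, 6, -15]
  [-19, 6, -9]
  [-15, 10, -5]
Key observation: the optimum is the walk 2->0->2->0, with weight (-5) + (-5) + (-5) = -15.
Optimal value attained by: walk 2->0->2->0.
Answer: (W^⊗3)[2][0] = -15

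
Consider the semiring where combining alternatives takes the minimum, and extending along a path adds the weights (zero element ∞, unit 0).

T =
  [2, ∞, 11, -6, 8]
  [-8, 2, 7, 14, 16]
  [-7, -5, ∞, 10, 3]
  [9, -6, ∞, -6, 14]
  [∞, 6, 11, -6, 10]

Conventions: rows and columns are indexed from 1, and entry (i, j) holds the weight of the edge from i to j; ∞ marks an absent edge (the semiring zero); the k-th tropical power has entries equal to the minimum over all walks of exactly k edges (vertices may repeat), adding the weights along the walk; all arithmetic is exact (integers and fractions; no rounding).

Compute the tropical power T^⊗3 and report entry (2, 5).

T^⊗2:
  [3, -12, 13, -12, 8]
  [-6, 2, 3, -14, 0]
  [-13, -3, 2, -13, 1]
  [-14, -12, 1, -12, 8]
  [-2, -12, 13, -12, 8]
T^⊗3:
  [-20, -18, -5, -18, 2]
  [-6, -20, 5, -20, 0]
  [-11, -19, -2, -19, -5]
  [-20, -18, -5, -20, -6]
  [-20, -18, -5, -18, 2]
Key observation: the optimum is the walk 2->1->4->5, with weight (-8) + (-6) + 14 = 0.
Optimal value attained by: walk 2->1->4->5.
Answer: (T^⊗3)[2][5] = 0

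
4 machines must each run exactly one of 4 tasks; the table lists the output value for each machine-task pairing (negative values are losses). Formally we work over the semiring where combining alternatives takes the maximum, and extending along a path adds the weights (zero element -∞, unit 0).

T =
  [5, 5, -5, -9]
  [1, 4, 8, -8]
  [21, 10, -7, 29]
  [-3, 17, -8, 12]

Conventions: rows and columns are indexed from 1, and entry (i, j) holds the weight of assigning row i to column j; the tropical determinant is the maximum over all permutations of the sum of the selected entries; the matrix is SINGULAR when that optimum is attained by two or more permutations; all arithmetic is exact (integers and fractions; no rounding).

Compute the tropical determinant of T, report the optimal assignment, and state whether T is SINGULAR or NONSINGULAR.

σ = (1, 2, 3, 4): 5 + 4 + (-7) + 12 = 14
σ = (1, 2, 4, 3): 5 + 4 + 29 + (-8) = 30
σ = (1, 3, 2, 4): 5 + 8 + 10 + 12 = 35
σ = (1, 3, 4, 2): 5 + 8 + 29 + 17 = 59
σ = (1, 4, 2, 3): 5 + (-8) + 10 + (-8) = -1
σ = (1, 4, 3, 2): 5 + (-8) + (-7) + 17 = 7
σ = (2, 1, 3, 4): 5 + 1 + (-7) + 12 = 11
σ = (2, 1, 4, 3): 5 + 1 + 29 + (-8) = 27
σ = (2, 3, 1, 4): 5 + 8 + 21 + 12 = 46
σ = (2, 3, 4, 1): 5 + 8 + 29 + (-3) = 39
σ = (2, 4, 1, 3): 5 + (-8) + 21 + (-8) = 10
σ = (2, 4, 3, 1): 5 + (-8) + (-7) + (-3) = -13
σ = (3, 1, 2, 4): (-5) + 1 + 10 + 12 = 18
σ = (3, 1, 4, 2): (-5) + 1 + 29 + 17 = 42
σ = (3, 2, 1, 4): (-5) + 4 + 21 + 12 = 32
σ = (3, 2, 4, 1): (-5) + 4 + 29 + (-3) = 25
σ = (3, 4, 1, 2): (-5) + (-8) + 21 + 17 = 25
σ = (3, 4, 2, 1): (-5) + (-8) + 10 + (-3) = -6
σ = (4, 1, 2, 3): (-9) + 1 + 10 + (-8) = -6
σ = (4, 1, 3, 2): (-9) + 1 + (-7) + 17 = 2
σ = (4, 2, 1, 3): (-9) + 4 + 21 + (-8) = 8
σ = (4, 2, 3, 1): (-9) + 4 + (-7) + (-3) = -15
σ = (4, 3, 1, 2): (-9) + 8 + 21 + 17 = 37
σ = (4, 3, 2, 1): (-9) + 8 + 10 + (-3) = 6
Optimal value attained by: σ = (1, 3, 4, 2).
Answer: det⊕(T) = 59; verdict: NONSINGULAR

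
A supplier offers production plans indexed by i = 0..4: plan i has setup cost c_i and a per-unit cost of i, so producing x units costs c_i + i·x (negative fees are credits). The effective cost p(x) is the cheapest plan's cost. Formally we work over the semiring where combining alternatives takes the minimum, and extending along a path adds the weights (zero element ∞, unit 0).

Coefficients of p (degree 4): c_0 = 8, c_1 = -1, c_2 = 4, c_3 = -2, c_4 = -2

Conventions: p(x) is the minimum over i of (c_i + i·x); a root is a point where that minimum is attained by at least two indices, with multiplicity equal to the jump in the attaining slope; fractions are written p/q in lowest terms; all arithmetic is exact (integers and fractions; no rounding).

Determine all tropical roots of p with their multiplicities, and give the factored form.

hull edge (i=0, c=8) to (i=1, c=-1): slope -9, span 1
hull edge (i=1, c=-1) to (i=3, c=-2): slope -1/2, span 2
hull edge (i=3, c=-2) to (i=4, c=-2): slope 0, span 1
Factored form: p(x) = -2 ⊗ (x ⊕ 0) ⊗ (x ⊕ 1/2) ⊗ (x ⊕ 1/2) ⊗ (x ⊕ 9)
Answer: roots = 0 (mult 1), 1/2 (mult 2), 9 (mult 1)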